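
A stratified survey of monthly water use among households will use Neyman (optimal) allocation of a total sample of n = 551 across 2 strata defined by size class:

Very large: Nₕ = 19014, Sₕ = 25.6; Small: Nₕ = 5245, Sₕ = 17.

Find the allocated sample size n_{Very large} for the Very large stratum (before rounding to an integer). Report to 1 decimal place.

Neyman allocation: nₕ = n·NₕSₕ / Σⱼ NⱼSⱼ.
Σ NⱼSⱼ = 19014·25.6 + 5245·17 = 575923.4.
n_{Very large} = 551·19014·25.6 / 575923.4 = 465.7.

465.7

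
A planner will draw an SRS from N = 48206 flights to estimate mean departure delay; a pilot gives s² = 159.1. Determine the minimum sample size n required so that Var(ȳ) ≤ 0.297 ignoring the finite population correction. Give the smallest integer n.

Without fpc, n₀ = s²/D = 159.1/0.297 = 535.6902.
Rounding up, n = 536.

536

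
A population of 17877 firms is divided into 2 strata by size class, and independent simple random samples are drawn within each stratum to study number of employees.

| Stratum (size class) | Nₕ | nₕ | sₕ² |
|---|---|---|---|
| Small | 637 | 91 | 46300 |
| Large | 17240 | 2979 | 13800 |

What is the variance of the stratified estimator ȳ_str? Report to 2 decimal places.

Var(ȳ_str) = Σₕ Wₕ²(1 − fₕ)sₕ²/nₕ with Wₕ = Nₕ/N, N = 17877.
Small: Wₕ = 0.03563238; term = 0.03563238²·(1 − 0.14285714)·46300/91 = 0.55371003.
Large: Wₕ = 0.96436762; term = 0.96436762²·(1 − 0.17279582)·13800/2979 = 3.5637444.
Sum = 4.1174544.

4.12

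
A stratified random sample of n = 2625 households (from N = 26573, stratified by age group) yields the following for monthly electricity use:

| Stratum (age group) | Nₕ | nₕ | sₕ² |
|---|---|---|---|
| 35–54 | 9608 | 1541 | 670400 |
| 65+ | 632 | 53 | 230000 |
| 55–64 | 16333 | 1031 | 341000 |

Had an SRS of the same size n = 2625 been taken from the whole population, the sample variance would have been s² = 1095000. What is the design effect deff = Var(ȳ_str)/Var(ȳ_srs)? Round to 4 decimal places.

Var(ȳ_str) = Σ Wₕ²(1−fₕ)sₕ²/nₕ with Wₕ = Nₕ/26573:
  35–54: (9608/26573)²·(1−1541/9608)·670400/1541 = 47.752404
  65+: (632/26573)²·(1−53/632)·230000/53 = 2.2488808
  55–64: (16333/26573)²·(1−1031/16333)·341000/1031 = 117.06544
  → Var(ȳ_str) = 167.06672.
Var(ȳ_srs) = (1 − 2625/26573)·1095000/2625 = 375.93562.
deff = 167.06672 / 375.93562 = 0.4444.

0.4444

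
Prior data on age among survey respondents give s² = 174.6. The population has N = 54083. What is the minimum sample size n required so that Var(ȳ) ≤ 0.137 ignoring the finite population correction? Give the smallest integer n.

Without fpc, n₀ = s²/D = 174.6/0.137 = 1274.4526.
Rounding up, n = 1275.

1275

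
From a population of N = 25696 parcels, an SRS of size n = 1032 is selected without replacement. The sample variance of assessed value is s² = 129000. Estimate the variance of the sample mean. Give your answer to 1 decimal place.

Under SRS without replacement, Var(ȳ) = (1 − f)·s²/n with f = n/N = 1032/25696 = 0.04016189.
Var(ȳ) = (1 − 0.04016189)·129000/1032 = 0.95983811·125 = 119.97976.

120.0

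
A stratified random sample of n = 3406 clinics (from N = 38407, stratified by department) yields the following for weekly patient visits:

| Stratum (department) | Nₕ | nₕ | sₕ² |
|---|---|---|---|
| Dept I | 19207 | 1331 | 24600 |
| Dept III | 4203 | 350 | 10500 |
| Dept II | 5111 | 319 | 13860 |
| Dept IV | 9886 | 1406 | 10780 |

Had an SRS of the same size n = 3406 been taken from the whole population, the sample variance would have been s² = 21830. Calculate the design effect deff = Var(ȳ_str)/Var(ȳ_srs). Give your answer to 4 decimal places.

0.9910

Var(ȳ_str) = Σ Wₕ²(1−fₕ)sₕ²/nₕ with Wₕ = Nₕ/38407:
  Dept I: (19207/38407)²·(1−1331/19207)·24600/1331 = 4.301958
  Dept III: (4203/38407)²·(1−350/4203)·10500/350 = 0.32935092
  Dept II: (5111/38407)²·(1−319/5111)·13860/319 = 0.72139722
  Dept IV: (9886/38407)²·(1−1406/9886)·10780/1406 = 0.4357417
  → Var(ȳ_str) = 5.7884478.
Var(ȳ_srs) = (1 − 3406/38407)·21830/3406 = 5.8408918.
deff = 5.7884478 / 5.8408918 = 0.9910.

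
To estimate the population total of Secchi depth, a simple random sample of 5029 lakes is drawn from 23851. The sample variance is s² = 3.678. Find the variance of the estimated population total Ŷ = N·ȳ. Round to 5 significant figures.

328320

Var(Ŷ) = N²·Var(ȳ) = N²·(1 − n/N)·s²/n.
f = 5029/23851 = 0.21085070; Var(ȳ) = 0.78914930·3.678/5029 = 5.7715075 × 10^-4.
Var(Ŷ) = 23851² · (5.7715075 × 10^-4) = 328323.86.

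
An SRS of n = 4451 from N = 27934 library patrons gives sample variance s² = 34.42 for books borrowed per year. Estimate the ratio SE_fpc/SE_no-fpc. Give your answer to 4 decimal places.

0.9169

f = n/N = 4451/27934 = 0.15933987.
SE_no-fpc = √(s²/n) = 0.08793801; SE_fpc = √((1−f)s²/n) = 0.080628181.
Ratio = √(1−f) = 0.91687520.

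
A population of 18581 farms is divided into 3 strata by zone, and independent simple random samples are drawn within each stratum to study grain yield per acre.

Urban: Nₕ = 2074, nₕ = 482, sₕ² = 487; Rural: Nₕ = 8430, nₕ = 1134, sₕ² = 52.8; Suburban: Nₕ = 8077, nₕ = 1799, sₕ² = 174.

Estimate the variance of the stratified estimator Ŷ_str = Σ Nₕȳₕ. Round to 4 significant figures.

1.110 × 10^7

Var(Ŷ_str) = Σₕ Nₕ²(1 − fₕ)sₕ²/nₕ.
Urban: 2074²·(1 − 482/2074)·487/482 = 3.3360591 × 10^6.
Rural: 8430²·(1 − 1134/8430)·52.8/1134 = 2.8637379 × 10^6.
Suburban: 8077²·(1 − 1799/8077)·174/1799 = 4.9044406 × 10^6.
Sum = 1.1104238 × 10^7.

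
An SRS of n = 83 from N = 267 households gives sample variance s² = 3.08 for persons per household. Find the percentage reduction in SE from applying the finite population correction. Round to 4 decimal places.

16.9856

f = n/N = 83/267 = 0.31086142.
SE_no-fpc = √(s²/n) = 0.19263549; SE_fpc = √((1−f)s²/n) = 0.15991514.
Ratio = √(1−f) = 0.83014371. Reduction = 100·(1 − 0.83014371) = 16.9856%.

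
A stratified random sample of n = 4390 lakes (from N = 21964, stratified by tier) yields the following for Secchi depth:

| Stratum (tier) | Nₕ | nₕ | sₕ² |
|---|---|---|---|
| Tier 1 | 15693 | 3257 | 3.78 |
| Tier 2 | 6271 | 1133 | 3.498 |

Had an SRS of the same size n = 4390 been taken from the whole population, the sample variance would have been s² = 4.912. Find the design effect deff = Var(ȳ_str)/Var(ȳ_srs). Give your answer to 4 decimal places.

0.7548

Var(ȳ_str) = Σ Wₕ²(1−fₕ)sₕ²/nₕ with Wₕ = Nₕ/21964:
  Tier 1: (15693/21964)²·(1−3257/15693)·3.78/3257 = 4.6950245 × 10^-4
  Tier 2: (6271/21964)²·(1−1133/6271)·3.498/1133 = 2.062044 × 10^-4
  → Var(ȳ_str) = 6.7570685 × 10^-4.
Var(ȳ_srs) = (1 − 4390/21964)·4.912/4390 = 8.9526792 × 10^-4.
deff = (6.7570685 × 10^-4) / (8.9526792 × 10^-4) = 0.7548.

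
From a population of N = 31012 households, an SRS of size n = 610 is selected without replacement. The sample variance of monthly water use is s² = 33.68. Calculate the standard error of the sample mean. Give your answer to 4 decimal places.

0.2327

Under SRS without replacement, Var(ȳ) = (1 − f)·s²/n with f = n/N = 610/31012 = 0.01966981.
Var(ȳ) = (1 − 0.01966981)·33.68/610 = 0.98033019·0.055213115 = 0.054127084.
SE(ȳ) = √(0.054127084) = 0.2327.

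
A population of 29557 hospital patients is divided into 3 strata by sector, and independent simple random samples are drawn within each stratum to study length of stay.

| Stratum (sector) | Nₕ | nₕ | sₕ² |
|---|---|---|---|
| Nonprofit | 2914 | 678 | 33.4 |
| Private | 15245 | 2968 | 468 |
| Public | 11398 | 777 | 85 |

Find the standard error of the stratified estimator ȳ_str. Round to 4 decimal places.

Var(ȳ_str) = Σₕ Wₕ²(1 − fₕ)sₕ²/nₕ with Wₕ = Nₕ/N, N = 29557.
Nonprofit: Wₕ = 0.09858917; term = 0.09858917²·(1 − 0.23266987)·33.4/678 = 3.6741545 × 10^-4.
Private: Wₕ = 0.51578306; term = 0.51578306²·(1 − 0.19468678)·468/2968 = 0.033781656.
Public: Wₕ = 0.38562777; term = 0.38562777²·(1 − 0.06816985)·85/777 = 0.015159025.
Sum = 0.049308096.
SE = √(0.049308096) = 0.2221.

0.2221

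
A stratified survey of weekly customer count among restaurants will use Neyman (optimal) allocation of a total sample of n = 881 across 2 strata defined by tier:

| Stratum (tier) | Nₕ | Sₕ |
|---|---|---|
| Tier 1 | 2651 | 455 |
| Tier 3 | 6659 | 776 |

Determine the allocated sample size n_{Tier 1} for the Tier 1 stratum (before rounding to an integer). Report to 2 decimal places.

166.73

Neyman allocation: nₕ = n·NₕSₕ / Σⱼ NⱼSⱼ.
Σ NⱼSⱼ = 2651·455 + 6659·776 = 6.373589 × 10^6.
n_{Tier 1} = 881·2651·455 / (6.373589 × 10^6) = 166.73.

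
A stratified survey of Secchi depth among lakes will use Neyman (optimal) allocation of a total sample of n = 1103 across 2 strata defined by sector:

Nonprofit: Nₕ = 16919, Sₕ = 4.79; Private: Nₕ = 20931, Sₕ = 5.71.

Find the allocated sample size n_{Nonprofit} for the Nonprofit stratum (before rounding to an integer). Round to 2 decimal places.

445.70

Neyman allocation: nₕ = n·NₕSₕ / Σⱼ NⱼSⱼ.
Σ NⱼSⱼ = 16919·4.79 + 20931·5.71 = 200558.02.
n_{Nonprofit} = 1103·16919·4.79 / 200558.02 = 445.70.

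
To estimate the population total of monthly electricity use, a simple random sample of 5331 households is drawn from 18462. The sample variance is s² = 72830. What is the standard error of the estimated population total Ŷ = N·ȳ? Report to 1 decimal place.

Var(Ŷ) = N²·Var(ȳ) = N²·(1 − n/N)·s²/n.
f = 5331/18462 = 0.28875528; Var(ȳ) = 0.71124472·72830/5331 = 9.7167422.
Var(Ŷ) = 18462² · 9.7167422 = 3.3119073 × 10^9.
SE(Ŷ) = √(3.3119073 × 10^9) = 57549.2.

57549.2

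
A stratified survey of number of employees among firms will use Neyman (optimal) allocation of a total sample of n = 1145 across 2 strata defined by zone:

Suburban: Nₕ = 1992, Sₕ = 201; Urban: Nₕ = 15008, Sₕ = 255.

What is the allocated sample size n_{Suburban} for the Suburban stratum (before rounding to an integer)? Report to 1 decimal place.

Neyman allocation: nₕ = n·NₕSₕ / Σⱼ NⱼSⱼ.
Σ NⱼSⱼ = 1992·201 + 15008·255 = 4.227432 × 10^6.
n_{Suburban} = 1145·1992·201 / (4.227432 × 10^6) = 108.4.

108.4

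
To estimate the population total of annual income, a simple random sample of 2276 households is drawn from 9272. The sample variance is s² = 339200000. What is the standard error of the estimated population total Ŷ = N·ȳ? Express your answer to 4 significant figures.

Var(Ŷ) = N²·Var(ȳ) = N²·(1 − n/N)·s²/n.
f = 2276/9272 = 0.24547023; Var(ȳ) = 0.75452977·339200000/2276 = 112450.13.
Var(Ŷ) = 9272² · 112450.13 = 9.6673359 × 10^12.
SE(Ŷ) = √(9.6673359 × 10^12) = 3.109 × 10^6.

3.109 × 10^6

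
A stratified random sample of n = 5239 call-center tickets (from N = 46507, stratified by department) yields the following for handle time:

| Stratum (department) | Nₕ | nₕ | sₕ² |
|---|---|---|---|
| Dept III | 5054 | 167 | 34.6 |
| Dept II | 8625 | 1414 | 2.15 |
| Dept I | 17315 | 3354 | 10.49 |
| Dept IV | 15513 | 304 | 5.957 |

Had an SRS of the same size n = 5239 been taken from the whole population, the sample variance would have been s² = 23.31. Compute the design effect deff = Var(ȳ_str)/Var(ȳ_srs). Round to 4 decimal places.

Var(ȳ_str) = Σ Wₕ²(1−fₕ)sₕ²/nₕ with Wₕ = Nₕ/46507:
  Dept III: (5054/46507)²·(1−167/5054)·34.6/167 = 0.0023659227
  Dept II: (8625/46507)²·(1−1414/8625)·2.15/1414 = 4.3722703 × 10^-5
  Dept I: (17315/46507)²·(1−3354/17315)·10.49/3354 = 3.4955442 × 10^-4
  Dept IV: (15513/46507)²·(1−304/15513)·5.957/304 = 0.0021375379
  → Var(ȳ_str) = 0.0048967377.
Var(ȳ_srs) = (1 − 5239/46507)·23.31/5239 = 0.0039481075.
deff = 0.0048967377 / 0.0039481075 = 1.2403.

1.2403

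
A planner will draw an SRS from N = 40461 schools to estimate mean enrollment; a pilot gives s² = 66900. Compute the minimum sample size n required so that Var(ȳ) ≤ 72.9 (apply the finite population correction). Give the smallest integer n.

898

Without fpc, n₀ = s²/D = 66900/72.9 = 917.6955.
With fpc, (1 − n/N)·s²/n ≤ D requires n ≥ n₀/(1 + n₀/N) = 917.6955/(1 + 917.6955/40461) = 897.3429.
Rounding up, n = 898.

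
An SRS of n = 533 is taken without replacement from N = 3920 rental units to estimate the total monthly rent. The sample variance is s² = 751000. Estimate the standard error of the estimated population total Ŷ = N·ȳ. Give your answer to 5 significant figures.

Var(Ŷ) = N²·Var(ȳ) = N²·(1 − n/N)·s²/n.
f = 533/3920 = 0.13596939; Var(ȳ) = 0.86403061·751000/533 = 1217.424.
Var(Ŷ) = 3920² · 1217.424 = 1.8707424 × 10^10.
SE(Ŷ) = √(1.8707424 × 10^10) = 136780.

136780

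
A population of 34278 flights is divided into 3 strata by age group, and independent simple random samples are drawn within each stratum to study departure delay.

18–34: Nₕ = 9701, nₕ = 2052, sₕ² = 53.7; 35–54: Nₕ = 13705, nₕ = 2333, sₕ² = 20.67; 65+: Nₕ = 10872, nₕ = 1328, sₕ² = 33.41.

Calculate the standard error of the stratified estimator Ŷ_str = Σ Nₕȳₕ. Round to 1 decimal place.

Var(Ŷ_str) = Σₕ Nₕ²(1 − fₕ)sₕ²/nₕ.
18–34: 9701²·(1 − 2052/9701)·53.7/2052 = 1.9418608 × 10^6.
35–54: 13705²·(1 − 2333/13705)·20.67/2333 = 1.3808345 × 10^6.
65+: 10872²·(1 − 1328/10872)·33.41/1328 = 2.6104674 × 10^6.
Sum = 5.9331627 × 10^6.
SE = √(5.9331627 × 10^6) = 2435.8.

2435.8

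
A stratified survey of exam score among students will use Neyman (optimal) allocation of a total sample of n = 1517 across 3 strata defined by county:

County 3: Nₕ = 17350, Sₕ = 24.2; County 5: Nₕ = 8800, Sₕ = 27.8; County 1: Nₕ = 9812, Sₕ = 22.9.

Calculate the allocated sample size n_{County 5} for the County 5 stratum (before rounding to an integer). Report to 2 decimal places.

417.36

Neyman allocation: nₕ = n·NₕSₕ / Σⱼ NⱼSⱼ.
Σ NⱼSⱼ = 17350·24.2 + 8800·27.8 + 9812·22.9 = 889204.8.
n_{County 5} = 1517·8800·27.8 / 889204.8 = 417.36.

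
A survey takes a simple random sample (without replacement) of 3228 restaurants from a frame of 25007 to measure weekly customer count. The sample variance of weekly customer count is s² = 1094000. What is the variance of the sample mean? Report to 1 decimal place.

295.2

Under SRS without replacement, Var(ȳ) = (1 − f)·s²/n with f = n/N = 3228/25007 = 0.12908386.
Var(ȳ) = (1 − 0.12908386)·1094000/3228 = 0.87091614·338.90954 = 295.16179.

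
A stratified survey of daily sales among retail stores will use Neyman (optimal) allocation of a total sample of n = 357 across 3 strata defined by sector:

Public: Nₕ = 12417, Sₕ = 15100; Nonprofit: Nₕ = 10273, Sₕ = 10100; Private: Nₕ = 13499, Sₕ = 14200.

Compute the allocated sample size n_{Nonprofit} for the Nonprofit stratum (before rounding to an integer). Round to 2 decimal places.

Neyman allocation: nₕ = n·NₕSₕ / Σⱼ NⱼSⱼ.
Σ NⱼSⱼ = 12417·15100 + 10273·10100 + 13499·14200 = 4.829398 × 10^8.
n_{Nonprofit} = 357·10273·10100 / (4.829398 × 10^8) = 76.70.

76.70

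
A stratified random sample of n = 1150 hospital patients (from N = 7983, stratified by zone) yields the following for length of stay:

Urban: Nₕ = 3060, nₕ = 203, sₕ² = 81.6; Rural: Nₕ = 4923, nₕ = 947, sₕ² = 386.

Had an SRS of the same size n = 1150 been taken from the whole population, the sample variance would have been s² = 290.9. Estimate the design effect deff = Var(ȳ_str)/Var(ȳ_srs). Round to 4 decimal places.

Var(ȳ_str) = Σ Wₕ²(1−fₕ)sₕ²/nₕ with Wₕ = Nₕ/7983:
  Urban: (3060/7983)²·(1−203/3060)·81.6/203 = 0.055143399
  Rural: (4923/7983)²·(1−947/4923)·386/947 = 0.12519336
  → Var(ȳ_str) = 0.18033676.
Var(ȳ_srs) = (1 − 1150/7983)·290.9/1150 = 0.21651659.
deff = 0.18033676 / 0.21651659 = 0.8329.

0.8329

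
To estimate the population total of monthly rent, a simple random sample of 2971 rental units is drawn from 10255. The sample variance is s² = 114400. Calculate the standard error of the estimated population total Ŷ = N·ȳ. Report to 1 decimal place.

53630.8

Var(Ŷ) = N²·Var(ȳ) = N²·(1 − n/N)·s²/n.
f = 2971/10255 = 0.28971234; Var(ȳ) = 0.71028766·114400/2971 = 27.35002.
Var(Ŷ) = 10255² · 27.35002 = 2.8762655 × 10^9.
SE(Ŷ) = √(2.8762655 × 10^9) = 53630.8.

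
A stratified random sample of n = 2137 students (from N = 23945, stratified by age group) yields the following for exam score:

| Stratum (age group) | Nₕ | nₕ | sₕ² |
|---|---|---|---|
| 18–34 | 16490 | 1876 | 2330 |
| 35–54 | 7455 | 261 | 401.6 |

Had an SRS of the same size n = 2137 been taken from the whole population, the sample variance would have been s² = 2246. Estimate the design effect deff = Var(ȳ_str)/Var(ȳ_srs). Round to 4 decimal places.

0.6957

Var(ȳ_str) = Σ Wₕ²(1−fₕ)sₕ²/nₕ with Wₕ = Nₕ/23945:
  18–34: (16490/23945)²·(1−1876/16490)·2330/1876 = 0.52201522
  35–54: (7455/23945)²·(1−261/7455)·401.6/261 = 0.14392678
  → Var(ȳ_str) = 0.665942.
Var(ȳ_srs) = (1 − 2137/23945)·2246/2137 = 0.9572078.
deff = 0.665942 / 0.9572078 = 0.6957.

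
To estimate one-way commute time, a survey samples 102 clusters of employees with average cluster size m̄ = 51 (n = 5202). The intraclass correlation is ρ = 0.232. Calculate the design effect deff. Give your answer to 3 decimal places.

12.600

deff = 1 + (51 − 1)·0.232 = 1 + 11.6 = 12.6.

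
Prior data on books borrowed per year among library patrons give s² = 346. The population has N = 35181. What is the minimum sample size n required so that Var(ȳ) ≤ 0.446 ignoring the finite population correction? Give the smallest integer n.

Without fpc, n₀ = s²/D = 346/0.446 = 775.7848.
Rounding up, n = 776.

776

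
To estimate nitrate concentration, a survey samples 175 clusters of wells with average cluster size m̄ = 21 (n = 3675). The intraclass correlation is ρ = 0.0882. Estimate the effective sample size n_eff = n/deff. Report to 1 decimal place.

1329.6

deff = 1 + (21 − 1)·0.0882 = 1 + 1.764 = 2.764.
n_eff = 3675 / 2.764 = 1329.6.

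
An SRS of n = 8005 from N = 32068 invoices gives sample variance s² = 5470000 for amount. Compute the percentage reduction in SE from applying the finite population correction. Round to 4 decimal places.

13.3759

f = n/N = 8005/32068 = 0.24962580.
SE_no-fpc = √(s²/n) = 26.140446; SE_fpc = √((1−f)s²/n) = 22.643937.
Ratio = √(1−f) = 0.86624142. Reduction = 100·(1 − 0.86624142) = 13.3759%.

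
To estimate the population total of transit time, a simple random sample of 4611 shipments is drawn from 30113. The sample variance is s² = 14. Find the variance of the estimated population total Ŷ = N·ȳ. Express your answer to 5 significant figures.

2.3316 × 10^6

Var(Ŷ) = N²·Var(ȳ) = N²·(1 − n/N)·s²/n.
f = 4611/30113 = 0.15312324; Var(ȳ) = 0.84687676·14/4611 = 0.0025713023.
Var(Ŷ) = 30113² · 0.0025713023 = 2.3316383 × 10^6.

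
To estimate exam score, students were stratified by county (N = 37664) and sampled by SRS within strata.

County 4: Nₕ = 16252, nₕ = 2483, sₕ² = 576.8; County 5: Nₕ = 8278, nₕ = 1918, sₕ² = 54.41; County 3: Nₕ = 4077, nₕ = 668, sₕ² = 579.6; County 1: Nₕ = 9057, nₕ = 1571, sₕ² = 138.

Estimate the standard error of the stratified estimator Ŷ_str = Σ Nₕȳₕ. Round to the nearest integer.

8455

Var(Ŷ_str) = Σₕ Nₕ²(1 − fₕ)sₕ²/nₕ.
County 4: 16252²·(1 − 2483/16252)·576.8/2483 = 5.198257 × 10^7.
County 5: 8278²·(1 − 1918/8278)·54.41/1918 = 1.4935256 × 10^6.
County 3: 4077²·(1 − 668/4077)·579.6/668 = 1.2059231 × 10^7.
County 1: 9057²·(1 − 1571/9057)·138/1571 = 5.9557587 × 10^6.
Sum = 7.1491085 × 10^7.
SE = √(7.1491085 × 10^7) = 8455.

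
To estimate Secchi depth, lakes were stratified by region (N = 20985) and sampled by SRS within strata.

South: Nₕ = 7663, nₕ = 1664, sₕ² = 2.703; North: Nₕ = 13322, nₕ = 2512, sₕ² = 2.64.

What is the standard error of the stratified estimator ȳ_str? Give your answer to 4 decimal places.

0.0227

Var(ȳ_str) = Σₕ Wₕ²(1 − fₕ)sₕ²/nₕ with Wₕ = Nₕ/N, N = 20985.
South: Wₕ = 0.36516559; term = 0.36516559²·(1 − 0.21714733)·2.703/1664 = 1.6957134 × 10^-4.
North: Wₕ = 0.63483441; term = 0.63483441²·(1 − 0.18856028)·2.64/2512 = 3.436857 × 10^-4.
Sum = 5.1325704 × 10^-4.
SE = √(5.1325704 × 10^-4) = 0.0227.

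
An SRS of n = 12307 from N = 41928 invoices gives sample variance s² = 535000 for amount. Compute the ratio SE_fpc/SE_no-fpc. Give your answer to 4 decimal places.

0.8405

f = n/N = 12307/41928 = 0.29352700.
SE_no-fpc = √(s²/n) = 6.5932689; SE_fpc = √((1−f)s²/n) = 5.541771.
Ratio = √(1−f) = 0.84051948.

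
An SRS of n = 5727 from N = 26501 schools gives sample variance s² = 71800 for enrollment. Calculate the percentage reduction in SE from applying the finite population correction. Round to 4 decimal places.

11.4622

f = n/N = 5727/26501 = 0.21610505.
SE_no-fpc = √(s²/n) = 3.5407774; SE_fpc = √((1−f)s²/n) = 3.1349279.
Ratio = √(1−f) = 0.88537842. Reduction = 100·(1 − 0.88537842) = 11.4622%.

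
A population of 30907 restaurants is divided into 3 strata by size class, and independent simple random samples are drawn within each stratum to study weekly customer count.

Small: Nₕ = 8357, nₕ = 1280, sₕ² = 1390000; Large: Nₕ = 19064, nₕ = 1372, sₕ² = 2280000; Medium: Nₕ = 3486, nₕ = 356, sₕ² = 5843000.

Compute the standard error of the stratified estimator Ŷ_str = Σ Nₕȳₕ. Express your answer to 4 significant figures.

Var(Ŷ_str) = Σₕ Nₕ²(1 − fₕ)sₕ²/nₕ.
Small: 8357²·(1 − 1280/8357)·1390000/1280 = 6.4225047 × 10^10.
Large: 19064²·(1 − 1372/19064)·2280000/1372 = 5.6049494 × 10^11.
Medium: 3486²·(1 − 356/3486)·5843000/356 = 1.7908434 × 10^11.
Sum = 8.0380433 × 10^11.
SE = √(8.0380433 × 10^11) = 896600.

896600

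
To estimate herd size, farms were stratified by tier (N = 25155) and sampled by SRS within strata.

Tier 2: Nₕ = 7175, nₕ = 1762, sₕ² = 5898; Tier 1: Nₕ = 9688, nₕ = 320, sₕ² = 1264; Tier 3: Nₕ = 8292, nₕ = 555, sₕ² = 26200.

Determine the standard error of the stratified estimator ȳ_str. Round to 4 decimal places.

2.3576

Var(ȳ_str) = Σₕ Wₕ²(1 − fₕ)sₕ²/nₕ with Wₕ = Nₕ/N, N = 25155.
Tier 2: Wₕ = 0.28523156; term = 0.28523156²·(1 − 0.24557491)·5898/1762 = 0.2054519.
Tier 1: Wₕ = 0.38513218; term = 0.38513218²·(1 − 0.03303055)·1264/320 = 0.56653855.
Tier 3: Wₕ = 0.32963626; term = 0.32963626²·(1 − 0.06693198)·26200/555 = 4.7862079.
Sum = 5.5581984.
SE = √(5.5581984) = 2.3576.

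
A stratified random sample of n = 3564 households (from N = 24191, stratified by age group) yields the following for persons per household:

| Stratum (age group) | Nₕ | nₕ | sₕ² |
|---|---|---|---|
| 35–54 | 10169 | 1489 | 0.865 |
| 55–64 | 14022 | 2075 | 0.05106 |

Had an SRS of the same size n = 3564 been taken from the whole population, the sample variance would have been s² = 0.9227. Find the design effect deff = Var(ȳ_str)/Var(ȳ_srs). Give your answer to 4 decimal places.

Var(ȳ_str) = Σ Wₕ²(1−fₕ)sₕ²/nₕ with Wₕ = Nₕ/24191:
  35–54: (10169/24191)²·(1−1489/10169)·0.865/1489 = 8.7621713 × 10^-5
  55–64: (14022/24191)²·(1−2075/14022)·0.05106/2075 = 7.0440737 × 10^-6
  → Var(ȳ_str) = 9.4665787 × 10^-5.
Var(ȳ_srs) = (1 − 3564/24191)·0.9227/3564 = 2.2075222 × 10^-4.
deff = (9.4665787 × 10^-5) / (2.2075222 × 10^-4) = 0.4288.

0.4288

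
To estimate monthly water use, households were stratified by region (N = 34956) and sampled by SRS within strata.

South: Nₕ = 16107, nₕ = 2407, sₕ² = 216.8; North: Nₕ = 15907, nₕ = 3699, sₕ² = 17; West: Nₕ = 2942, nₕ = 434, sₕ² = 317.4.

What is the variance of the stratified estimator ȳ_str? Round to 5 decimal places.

Var(ȳ_str) = Σₕ Wₕ²(1 − fₕ)sₕ²/nₕ with Wₕ = Nₕ/N, N = 34956.
South: Wₕ = 0.46077927; term = 0.46077927²·(1 − 0.14943813)·216.8/2407 = 0.016265782.
North: Wₕ = 0.45505779; term = 0.45505779²·(1 − 0.23253913)·17/3699 = 7.3038851 × 10^-4.
West: Wₕ = 0.08416295; term = 0.08416295²·(1 − 0.14751869)·317.4/434 = 0.0044161512.
Sum = 0.021412322.

0.02141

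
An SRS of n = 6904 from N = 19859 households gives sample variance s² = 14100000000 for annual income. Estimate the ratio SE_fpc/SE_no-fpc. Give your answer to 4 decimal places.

0.8077

f = n/N = 6904/19859 = 0.34765094.
SE_no-fpc = √(s²/n) = 1429.0886; SE_fpc = √((1−f)s²/n) = 1154.2481.
Ratio = √(1−f) = 0.80768129.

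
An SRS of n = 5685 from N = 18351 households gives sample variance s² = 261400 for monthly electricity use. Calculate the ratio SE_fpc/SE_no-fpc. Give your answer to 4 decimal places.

f = n/N = 5685/18351 = 0.30979238.
SE_no-fpc = √(s²/n) = 6.7809034; SE_fpc = √((1−f)s²/n) = 5.6334887.
Ratio = √(1−f) = 0.83078735.

0.8308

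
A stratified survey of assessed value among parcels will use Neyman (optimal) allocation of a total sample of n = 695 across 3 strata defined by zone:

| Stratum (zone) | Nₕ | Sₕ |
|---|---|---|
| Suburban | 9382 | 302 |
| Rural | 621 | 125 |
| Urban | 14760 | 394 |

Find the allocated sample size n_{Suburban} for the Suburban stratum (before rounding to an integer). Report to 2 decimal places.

225.66

Neyman allocation: nₕ = n·NₕSₕ / Σⱼ NⱼSⱼ.
Σ NⱼSⱼ = 9382·302 + 621·125 + 14760·394 = 8.726429 × 10^6.
n_{Suburban} = 695·9382·302 / (8.726429 × 10^6) = 225.66.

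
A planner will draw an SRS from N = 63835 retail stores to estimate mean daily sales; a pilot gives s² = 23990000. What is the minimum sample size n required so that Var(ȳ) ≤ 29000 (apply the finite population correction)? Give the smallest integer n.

817

Without fpc, n₀ = s²/D = 23990000/29000 = 827.2414.
With fpc, (1 − n/N)·s²/n ≤ D requires n ≥ n₀/(1 + n₀/N) = 827.2414/(1 + 827.2414/63835) = 816.6583.
Rounding up, n = 817.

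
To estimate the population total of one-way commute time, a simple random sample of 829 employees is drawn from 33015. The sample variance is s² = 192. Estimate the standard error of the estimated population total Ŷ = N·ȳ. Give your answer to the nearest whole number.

15688

Var(Ŷ) = N²·Var(ȳ) = N²·(1 − n/N)·s²/n.
f = 829/33015 = 0.02510980; Var(ȳ) = 0.97489020·192/829 = 0.2257888.
Var(Ŷ) = 33015² · 0.2257888 = 2.4610758 × 10^8.
SE(Ŷ) = √(2.4610758 × 10^8) = 15688.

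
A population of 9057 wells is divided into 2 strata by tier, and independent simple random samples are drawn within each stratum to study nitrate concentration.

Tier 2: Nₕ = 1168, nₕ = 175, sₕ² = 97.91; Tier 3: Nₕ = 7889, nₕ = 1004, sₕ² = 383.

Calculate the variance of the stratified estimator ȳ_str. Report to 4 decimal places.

0.2605

Var(ȳ_str) = Σₕ Wₕ²(1 − fₕ)sₕ²/nₕ with Wₕ = Nₕ/N, N = 9057.
Tier 2: Wₕ = 0.12896102; term = 0.12896102²·(1 − 0.14982877)·97.91/175 = 0.0079106534.
Tier 3: Wₕ = 0.87103898; term = 0.87103898²·(1 − 0.12726581)·383/1004 = 0.25259353.
Sum = 0.26050418.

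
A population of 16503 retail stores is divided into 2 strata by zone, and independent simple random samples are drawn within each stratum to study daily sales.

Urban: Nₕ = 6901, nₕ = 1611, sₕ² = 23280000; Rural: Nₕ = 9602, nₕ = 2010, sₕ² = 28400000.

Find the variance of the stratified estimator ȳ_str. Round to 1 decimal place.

Var(ȳ_str) = Σₕ Wₕ²(1 − fₕ)sₕ²/nₕ with Wₕ = Nₕ/N, N = 16503.
Urban: Wₕ = 0.41816639; term = 0.41816639²·(1 − 0.23344443)·23280000/1611 = 1936.9987.
Rural: Wₕ = 0.58183361; term = 0.58183361²·(1 − 0.20933139)·28400000/2010 = 3781.9378.
Sum = 5718.9365.

5718.9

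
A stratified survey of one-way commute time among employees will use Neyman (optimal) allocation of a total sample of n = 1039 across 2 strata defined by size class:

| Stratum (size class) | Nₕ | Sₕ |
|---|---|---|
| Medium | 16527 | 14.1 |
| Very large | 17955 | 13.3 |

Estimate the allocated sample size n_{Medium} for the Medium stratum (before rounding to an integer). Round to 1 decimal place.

Neyman allocation: nₕ = n·NₕSₕ / Σⱼ NⱼSⱼ.
Σ NⱼSⱼ = 16527·14.1 + 17955·13.3 = 471832.2.
n_{Medium} = 1039·16527·14.1 / 471832.2 = 513.1.

513.1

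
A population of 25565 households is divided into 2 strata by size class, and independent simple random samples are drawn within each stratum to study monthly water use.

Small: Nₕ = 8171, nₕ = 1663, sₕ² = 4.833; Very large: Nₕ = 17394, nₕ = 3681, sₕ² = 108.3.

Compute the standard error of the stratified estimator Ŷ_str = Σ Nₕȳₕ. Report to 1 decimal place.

Var(Ŷ_str) = Σₕ Nₕ²(1 − fₕ)sₕ²/nₕ.
Small: 8171²·(1 − 1663/8171)·4.833/1663 = 154542.27.
Very large: 17394²·(1 − 3681/17394)·108.3/3681 = 7.0176965 × 10^6.
Sum = 7.1722388 × 10^6.
SE = √(7.1722388 × 10^6) = 2678.1.

2678.1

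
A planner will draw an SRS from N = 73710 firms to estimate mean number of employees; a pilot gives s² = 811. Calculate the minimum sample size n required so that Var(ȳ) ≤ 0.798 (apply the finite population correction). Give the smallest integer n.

1003

Without fpc, n₀ = s²/D = 811/0.798 = 1016.2907.
With fpc, (1 − n/N)·s²/n ≤ D requires n ≥ n₀/(1 + n₀/N) = 1016.2907/(1 + 1016.2907/73710) = 1002.4690.
Rounding up, n = 1003.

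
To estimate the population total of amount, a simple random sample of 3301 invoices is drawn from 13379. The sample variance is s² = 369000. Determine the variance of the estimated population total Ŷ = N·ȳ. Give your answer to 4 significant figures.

Var(Ŷ) = N²·Var(ȳ) = N²·(1 − n/N)·s²/n.
f = 3301/13379 = 0.24672995; Var(ȳ) = 0.75327005·369000/3301 = 84.203771.
Var(Ŷ) = 13379² · 84.203771 = 1.5072276 × 10^10.

1.507 × 10^10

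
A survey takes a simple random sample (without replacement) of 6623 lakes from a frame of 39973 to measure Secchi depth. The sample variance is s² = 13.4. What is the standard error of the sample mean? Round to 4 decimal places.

Under SRS without replacement, Var(ȳ) = (1 − f)·s²/n with f = n/N = 6623/39973 = 0.16568684.
Var(ȳ) = (1 − 0.16568684)·13.4/6623 = 0.83431316·0.0020232523 = 0.001688026.
SE(ȳ) = √(0.001688026) = 0.0411.

0.0411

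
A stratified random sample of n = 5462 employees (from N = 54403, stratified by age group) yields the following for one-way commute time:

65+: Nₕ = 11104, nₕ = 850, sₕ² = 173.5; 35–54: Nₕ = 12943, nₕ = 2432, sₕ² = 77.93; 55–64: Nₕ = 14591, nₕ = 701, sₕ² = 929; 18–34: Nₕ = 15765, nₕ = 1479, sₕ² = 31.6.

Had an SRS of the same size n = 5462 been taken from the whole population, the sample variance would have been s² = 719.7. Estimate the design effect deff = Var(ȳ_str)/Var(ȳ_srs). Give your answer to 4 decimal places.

0.8580

Var(ȳ_str) = Σ Wₕ²(1−fₕ)sₕ²/nₕ with Wₕ = Nₕ/54403:
  65+: (11104/54403)²·(1−850/11104)·173.5/850 = 0.0078524941
  35–54: (12943/54403)²·(1−2432/12943)·77.93/2432 = 0.0014729038
  55–64: (14591/54403)²·(1−701/14591)·929/701 = 0.090748468
  18–34: (15765/54403)²·(1−1479/15765)·31.6/1479 = 0.0016258401
  → Var(ȳ_str) = 0.10169971.
Var(ȳ_srs) = (1 − 5462/54403)·719.7/5462 = 0.11853587.
deff = 0.10169971 / 0.11853587 = 0.8580.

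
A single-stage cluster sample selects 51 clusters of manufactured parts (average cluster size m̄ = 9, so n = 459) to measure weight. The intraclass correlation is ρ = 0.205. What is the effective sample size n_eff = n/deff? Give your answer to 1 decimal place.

173.9

deff = 1 + (9 − 1)·0.205 = 1 + 1.64 = 2.64.
n_eff = 459 / 2.64 = 173.9.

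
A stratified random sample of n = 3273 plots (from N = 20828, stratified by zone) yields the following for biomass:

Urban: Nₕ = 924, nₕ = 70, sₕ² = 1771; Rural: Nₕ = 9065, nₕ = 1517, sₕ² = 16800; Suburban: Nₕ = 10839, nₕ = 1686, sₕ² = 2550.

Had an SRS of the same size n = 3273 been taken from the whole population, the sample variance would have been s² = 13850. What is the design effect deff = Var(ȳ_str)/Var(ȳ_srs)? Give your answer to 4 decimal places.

Var(ȳ_str) = Σ Wₕ²(1−fₕ)sₕ²/nₕ with Wₕ = Nₕ/20828:
  Urban: (924/20828)²·(1−70/924)·1771/70 = 0.046020912
  Rural: (9065/20828)²·(1−1517/9065)·16800/1517 = 1.74674
  Suburban: (10839/20828)²·(1−1686/10839)·2550/1686 = 0.34589171
  → Var(ȳ_str) = 2.1386526.
Var(ȳ_srs) = (1 − 3273/20828)·13850/3273 = 3.5666216.
deff = 2.1386526 / 3.5666216 = 0.5996.

0.5996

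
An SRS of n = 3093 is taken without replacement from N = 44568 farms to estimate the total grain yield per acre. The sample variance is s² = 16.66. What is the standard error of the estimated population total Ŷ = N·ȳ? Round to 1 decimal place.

Var(Ŷ) = N²·Var(ȳ) = N²·(1 − n/N)·s²/n.
f = 3093/44568 = 0.06939957; Var(ȳ) = 0.93060043·16.66/3093 = 0.0050125455.
Var(Ŷ) = 44568² · 0.0050125455 = 9.9564523 × 10^6.
SE(Ŷ) = √(9.9564523 × 10^6) = 3155.4.

3155.4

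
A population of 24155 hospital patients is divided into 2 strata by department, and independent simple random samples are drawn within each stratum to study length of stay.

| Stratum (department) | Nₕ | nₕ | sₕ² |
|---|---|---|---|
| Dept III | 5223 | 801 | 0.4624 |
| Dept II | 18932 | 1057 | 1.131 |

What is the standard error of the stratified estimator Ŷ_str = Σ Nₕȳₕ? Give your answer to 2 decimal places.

Var(Ŷ_str) = Σₕ Nₕ²(1 − fₕ)sₕ²/nₕ.
Dept III: 5223²·(1 − 801/5223)·0.4624/801 = 13332.883.
Dept II: 18932²·(1 − 1057/18932)·1.131/1057 = 362101.37.
Sum = 375434.25.
SE = √(375434.25) = 612.73.

612.73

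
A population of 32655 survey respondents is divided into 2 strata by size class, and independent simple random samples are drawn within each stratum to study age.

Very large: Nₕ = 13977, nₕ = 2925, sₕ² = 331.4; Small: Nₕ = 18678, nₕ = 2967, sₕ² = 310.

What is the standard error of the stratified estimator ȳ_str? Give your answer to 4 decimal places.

0.2125

Var(ȳ_str) = Σₕ Wₕ²(1 − fₕ)sₕ²/nₕ with Wₕ = Nₕ/N, N = 32655.
Very large: Wₕ = 0.42802021; term = 0.42802021²·(1 − 0.20927238)·331.4/2925 = 0.016412778.
Small: Wₕ = 0.57197979; term = 0.57197979²·(1 − 0.15884998)·310/2967 = 0.028752722.
Sum = 0.0451655.
SE = √(0.0451655) = 0.2125.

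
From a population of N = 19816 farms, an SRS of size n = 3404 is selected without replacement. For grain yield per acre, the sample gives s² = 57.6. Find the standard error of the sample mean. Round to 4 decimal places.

Under SRS without replacement, Var(ȳ) = (1 − f)·s²/n with f = n/N = 3404/19816 = 0.17178038.
Var(ȳ) = (1 − 0.17178038)·57.6/3404 = 0.82821962·0.016921269 = 0.014014527.
SE(ȳ) = √(0.014014527) = 0.1184.

0.1184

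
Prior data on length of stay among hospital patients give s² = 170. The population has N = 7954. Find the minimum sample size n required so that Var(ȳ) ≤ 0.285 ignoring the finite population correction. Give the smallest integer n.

Without fpc, n₀ = s²/D = 170/0.285 = 596.4912.
Rounding up, n = 597.

597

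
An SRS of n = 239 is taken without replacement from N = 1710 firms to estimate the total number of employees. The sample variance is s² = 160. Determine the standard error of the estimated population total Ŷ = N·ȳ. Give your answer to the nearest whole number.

Var(Ŷ) = N²·Var(ȳ) = N²·(1 − n/N)·s²/n.
f = 239/1710 = 0.13976608; Var(ȳ) = 0.86023392·160/239 = 0.57588882.
Var(Ŷ) = 1710² · 0.57588882 = 1.6839565 × 10^6.
SE(Ŷ) = √(1.6839565 × 10^6) = 1298.

1298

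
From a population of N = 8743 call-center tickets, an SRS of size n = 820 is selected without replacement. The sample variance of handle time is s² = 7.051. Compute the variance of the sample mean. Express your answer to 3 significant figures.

0.00779

Under SRS without replacement, Var(ȳ) = (1 − f)·s²/n with f = n/N = 820/8743 = 0.09378932.
Var(ȳ) = (1 − 0.09378932)·7.051/820 = 0.90621068·0.0085987805 = 0.0077923067.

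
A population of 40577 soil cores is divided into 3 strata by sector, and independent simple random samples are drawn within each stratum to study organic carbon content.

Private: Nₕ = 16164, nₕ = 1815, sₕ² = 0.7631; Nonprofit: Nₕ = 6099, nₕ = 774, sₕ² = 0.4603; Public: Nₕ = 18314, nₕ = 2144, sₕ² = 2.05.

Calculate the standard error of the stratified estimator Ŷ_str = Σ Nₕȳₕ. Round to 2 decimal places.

632.44

Var(Ŷ_str) = Σₕ Nₕ²(1 − fₕ)sₕ²/nₕ.
Private: 16164²·(1 − 1815/16164)·0.7631/1815 = 97515.87.
Nonprofit: 6099²·(1 − 774/6099)·0.4603/774 = 19314.268.
Public: 18314²·(1 − 2144/18314)·2.05/2144 = 283153.74.
Sum = 399983.88.
SE = √(399983.88) = 632.44.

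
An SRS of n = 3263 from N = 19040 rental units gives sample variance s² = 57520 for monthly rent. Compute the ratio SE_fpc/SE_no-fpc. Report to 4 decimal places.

0.9103

f = n/N = 3263/19040 = 0.17137605.
SE_no-fpc = √(s²/n) = 4.1985652; SE_fpc = √((1−f)s²/n) = 3.8219028.
Ratio = √(1−f) = 0.91028784.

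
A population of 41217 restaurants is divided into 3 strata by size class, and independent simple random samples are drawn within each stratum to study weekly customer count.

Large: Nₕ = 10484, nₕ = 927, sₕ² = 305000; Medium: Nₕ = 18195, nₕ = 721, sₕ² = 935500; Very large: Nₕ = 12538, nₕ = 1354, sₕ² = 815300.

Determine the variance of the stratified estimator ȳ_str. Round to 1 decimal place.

Var(ȳ_str) = Σₕ Wₕ²(1 − fₕ)sₕ²/nₕ with Wₕ = Nₕ/N, N = 41217.
Large: Wₕ = 0.25436106; term = 0.25436106²·(1 − 0.08842045)·305000/927 = 19.405103.
Medium: Wₕ = 0.44144406; term = 0.44144406²·(1 − 0.03962627)·935500/721 = 242.82878.
Very large: Wₕ = 0.30419487; term = 0.30419487²·(1 − 0.10799171)·815300/1354 = 49.701723.
Sum = 311.93561.

311.9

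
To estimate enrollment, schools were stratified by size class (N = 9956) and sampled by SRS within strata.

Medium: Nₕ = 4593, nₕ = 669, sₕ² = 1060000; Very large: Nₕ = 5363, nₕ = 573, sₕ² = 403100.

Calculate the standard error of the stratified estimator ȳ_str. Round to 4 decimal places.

21.6890

Var(ȳ_str) = Σₕ Wₕ²(1 − fₕ)sₕ²/nₕ with Wₕ = Nₕ/N, N = 9956.
Medium: Wₕ = 0.46132985; term = 0.46132985²·(1 − 0.14565643)·1060000/669 = 288.0948.
Very large: Wₕ = 0.53867015; term = 0.53867015²·(1 − 0.10684318)·403100/573 = 182.31891.
Sum = 470.41371.
SE = √(470.41371) = 21.6890.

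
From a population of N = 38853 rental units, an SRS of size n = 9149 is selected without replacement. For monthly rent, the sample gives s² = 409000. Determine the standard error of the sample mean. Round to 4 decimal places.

Under SRS without replacement, Var(ȳ) = (1 − f)·s²/n with f = n/N = 9149/38853 = 0.23547731.
Var(ȳ) = (1 − 0.23547731)·409000/9149 = 0.76452269·44.704339 = 34.177482.
SE(ȳ) = √(34.177482) = 5.8462.

5.8462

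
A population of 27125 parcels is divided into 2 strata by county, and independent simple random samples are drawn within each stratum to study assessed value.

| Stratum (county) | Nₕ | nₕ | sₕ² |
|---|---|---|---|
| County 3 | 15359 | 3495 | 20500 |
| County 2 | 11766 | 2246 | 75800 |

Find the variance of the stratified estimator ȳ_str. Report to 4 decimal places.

Var(ȳ_str) = Σₕ Wₕ²(1 − fₕ)sₕ²/nₕ with Wₕ = Nₕ/N, N = 27125.
County 3: Wₕ = 0.56623041; term = 0.56623041²·(1 − 0.22755388)·20500/3495 = 1.4526509.
County 2: Wₕ = 0.43376959; term = 0.43376959²·(1 − 0.19088900)·75800/2246 = 5.1379012.
Sum = 6.5905521.

6.5906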